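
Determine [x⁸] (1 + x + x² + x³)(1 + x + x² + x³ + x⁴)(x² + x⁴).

6

(1 + x + x² + x³) has coefficients 1,1,1,1 for degrees 0…3.
(1 + x + x² + x³ + x⁴) has coefficients 1,1,1,1,1,0,0,0,0 for degrees 0…8.
Finally multiplying by (x² + x⁴), the product of all factors after the first has coefficients 0,0,1,1,2,2,2,1,1 for degrees 0…8.
[x⁸] = 1·1 + 1·1 + 1·2 + 1·2 = 6.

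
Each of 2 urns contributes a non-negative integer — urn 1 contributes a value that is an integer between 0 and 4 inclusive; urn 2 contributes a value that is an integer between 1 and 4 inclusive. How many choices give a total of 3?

3

The generating function for the choices is (1 + x + x^2 + x^3 + x^4)·(x + x^2 + x^3 + x^4); the count is [x^3].
(1 + x + x^2 + x^3 + x^4) has coefficients 1,1,1,1 for degrees 0…3.
(x + x^2 + x^3 + x^4) has coefficients 0,1,1,1 for degrees 0…3.
[x^3] = 1·1 + 1·1 + 1·1 + 1·0 = 3.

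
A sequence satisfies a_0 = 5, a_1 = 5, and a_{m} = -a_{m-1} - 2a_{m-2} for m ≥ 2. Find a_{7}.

85

The ordinary generating function has denominator 1 + q + 2q^2.
Iterating the recurrence: a_0,…,a_{7} = 5, 5, -15, 5, 25, -35, -15, 85.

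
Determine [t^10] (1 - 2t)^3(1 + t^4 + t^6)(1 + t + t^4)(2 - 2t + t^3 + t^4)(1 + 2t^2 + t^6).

-2

(1 - 2t)^3 has coefficients 1,-6,12,-8 for degrees 0…3.
(1 + t^4 + t^6) has coefficients 1,0,0,0,1,0,1,0,0,0,0 for degrees 0…10.
Multiplying by (1 + t + t^4) gives running coefficients 1,1,0,0,2,1,1,1,1,0,1 for degrees 0…10.
Multiplying by (2 - 2t + t^3 + t^4) gives running coefficients 2,0,-2,1,6,-1,0,2,3,0,4 for degrees 0…10.
Finally multiplying by (1 + 2t^2 + t^6), the product of all factors after the first has coefficients 2,0,2,1,2,1,14,0,1,5,16 for degrees 0…10.
[t^10] = 1·16 − 6·5 + 12·1 − 8·0 = -2.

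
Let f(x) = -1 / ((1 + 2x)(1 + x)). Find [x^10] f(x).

Partial fractions give a closed form: a_n = (-2)·(-2)^n + (1)·(-1)^n.
At n = 10: a_10 = -2047.

-2047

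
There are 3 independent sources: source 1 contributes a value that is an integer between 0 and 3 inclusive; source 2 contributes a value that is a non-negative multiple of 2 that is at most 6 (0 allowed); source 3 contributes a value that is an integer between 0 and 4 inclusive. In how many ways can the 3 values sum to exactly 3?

The generating function for the choices is (1 + y + y^2 + y^3)·(1 + y^2 + y^4 + y^6)·(1 + y + y^2 + y^3 + y^4); the count is [y^3].
(1 + y + y^2 + y^3) has coefficients 1,1,1,1 for degrees 0…3.
(1 + y^2 + y^4 + y^6) has coefficients 1,0,1,0 for degrees 0…3.
Finally multiplying by (1 + y + y^2 + y^3 + y^4), the product of all factors after the first has coefficients 1,1,2,2 for degrees 0…3.
[y^3] = 1·2 + 1·2 + 1·1 + 1·1 = 6.

6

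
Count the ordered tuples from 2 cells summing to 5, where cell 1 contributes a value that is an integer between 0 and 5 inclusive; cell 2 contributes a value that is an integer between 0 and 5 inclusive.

6

The generating function for the choices is (1 + z + z^2 + z^3 + z^4 + z^5)·(1 + z + z^2 + z^3 + z^4 + z^5); the count is [z^5].
(1 + z + z^2 + z^3 + z^4 + z^5) has coefficients 1,1,1,1,1,1 for degrees 0…5.
(1 + z + z^2 + z^3 + z^4 + z^5) has coefficients 1,1,1,1,1,1 for degrees 0…5.
[z^5] = 1·1 + 1·1 + 1·1 + 1·1 + 1·1 + 1·1 = 6.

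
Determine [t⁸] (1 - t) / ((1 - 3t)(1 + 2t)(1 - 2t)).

Partial fractions give a closed form: a_n = (6/5)·3^n + (3/10)·(-2)^n + (-1/2)·2^n.
At n = 8: a_8 = 7822.

7822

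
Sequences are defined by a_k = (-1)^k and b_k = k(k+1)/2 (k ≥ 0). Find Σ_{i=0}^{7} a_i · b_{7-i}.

16

This is [x^7] in the product of the two ordinary generating functions.
Σ = 1·28 − 1·21 + 1·15 − 1·10 + 1·6 − 1·3 + 1·1 − 1·0 = 16.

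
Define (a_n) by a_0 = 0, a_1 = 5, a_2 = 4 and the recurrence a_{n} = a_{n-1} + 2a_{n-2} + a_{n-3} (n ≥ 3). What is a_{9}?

1256

The ordinary generating function has denominator 1 - x - 2x^2 - x^3.
Iterating the recurrence: a_0,…,a_{9} = 0, 5, 4, 14, 27, 59, 127, 272, 585, 1256.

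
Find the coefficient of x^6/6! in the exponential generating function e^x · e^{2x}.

The EGF product rule gives c_6 = Σ_{k_1+k_2=6} C(6; k_1,k_2) · ∏ g_i(k_i), where e^x gives (1)^k; e^{2x} gives (2)^k.
g_1(k) for k = 0…6: 1, 1, 1, 1, 1, 1, 1.
g_2(k) for k = 0…6: 1, 2, 4, 8, 16, 32, 64.
c_6 = Σ_k C(6,k)·g_1(k)·g_2(6−k) = 1·1·64 + 6·1·32 + 15·1·16 + 20·1·8 + 15·1·4 + 6·1·2 + 1·1·1 = 64 + 192 + 240 + 160 + 60 + 12 + 1 = 729.

729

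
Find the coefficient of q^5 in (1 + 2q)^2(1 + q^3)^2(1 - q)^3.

-14

(1 + 2q)^2 has coefficients 1,4,4 for degrees 0…2.
(1 + q^3)^2 has coefficients 1,0,0,2,0,0 for degrees 0…5.
Finally multiplying by (1 - q)^3, the product of all factors after the first has coefficients 1,-3,3,1,-6,6 for degrees 0…5.
[q^5] = 1·6 + 4·(-6) + 4·1 = -14.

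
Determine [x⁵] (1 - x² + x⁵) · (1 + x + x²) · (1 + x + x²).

-1

(1 - x² + x⁵) has coefficients 1,0,-1,0,0,1 for degrees 0…5.
(1 + x + x²) has coefficients 1,1,1,0,0,0 for degrees 0…5.
Finally multiplying by (1 + x + x²), the product of all factors after the first has coefficients 1,2,3,2,1,0 for degrees 0…5.
[x⁵] = 1·0 − 1·2 + 1·1 = -1.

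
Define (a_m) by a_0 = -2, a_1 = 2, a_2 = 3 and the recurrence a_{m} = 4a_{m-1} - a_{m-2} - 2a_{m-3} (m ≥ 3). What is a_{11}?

The ordinary generating function has denominator 1 - 4t + t^2 + 2t^3.
Iterating the recurrence: a_0,…,a_{11} = -2, 2, 3, 14, 49, 176, 627, 2234, 7957, 28340, 100935, 359486.

359486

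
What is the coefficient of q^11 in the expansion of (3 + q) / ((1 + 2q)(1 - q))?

-3412

The denominator gives the recurrence a_n = −a_(n−1) + 2a_(n−2) for n ≥ 3; the numerator fixes a_0 = 3, a_1 = -2, a_2 = 8.
Iterating: 3, -2, 8, -12, 28, -52, 108, -212, 428, -852, 1708, -3412, so a_11 = -3412.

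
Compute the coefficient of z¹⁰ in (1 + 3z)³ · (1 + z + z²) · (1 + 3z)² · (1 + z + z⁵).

918

(1 + 3z)³ has coefficients 1,9,27,27 for degrees 0…3.
(1 + z + z²) has coefficients 1,1,1,0,0,0,0,0,0,0,0 for degrees 0…10.
Multiplying by (1 + 3z)² gives running coefficients 1,7,16,15,9,0,0,0,0,0,0 for degrees 0…10.
Finally multiplying by (1 + z + z⁵), the product of all factors after the first has coefficients 1,8,23,31,24,10,7,16,15,9,0 for degrees 0…10.
[z¹⁰] = 1·0 + 9·9 + 27·15 + 27·16 = 918.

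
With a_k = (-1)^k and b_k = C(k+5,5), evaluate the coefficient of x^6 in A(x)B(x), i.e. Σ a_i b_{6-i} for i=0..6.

This is [x^6] in the product of the two ordinary generating functions.
Σ = 1·462 − 1·252 + 1·126 − 1·56 + 1·21 − 1·6 + 1·1 = 296.

296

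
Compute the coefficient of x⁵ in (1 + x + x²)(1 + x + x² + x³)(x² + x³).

6

(1 + x + x²) has coefficients 1,1,1 for degrees 0…2.
(1 + x + x² + x³) has coefficients 1,1,1,1,0,0 for degrees 0…5.
Finally multiplying by (x² + x³), the product of all factors after the first has coefficients 0,0,1,2,2,2 for degrees 0…5.
[x⁵] = 1·2 + 1·2 + 1·2 = 6.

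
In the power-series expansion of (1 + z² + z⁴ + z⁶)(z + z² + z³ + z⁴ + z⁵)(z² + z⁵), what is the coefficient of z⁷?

4

(1 + z² + z⁴ + z⁶) has coefficients 1,0,1,0,1,0,1 for degrees 0…6.
(z + z² + z³ + z⁴ + z⁵) has coefficients 0,1,1,1,1,1,0,0 for degrees 0…7.
Finally multiplying by (z² + z⁵), the product of all factors after the first has coefficients 0,0,0,1,1,1,2,2 for degrees 0…7.
[z⁷] = 1·2 + 1·1 + 1·1 + 1·0 = 4.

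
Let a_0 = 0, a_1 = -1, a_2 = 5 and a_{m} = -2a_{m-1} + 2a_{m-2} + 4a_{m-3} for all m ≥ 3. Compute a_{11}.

-4992

The ordinary generating function has denominator 1 + 2t - 2t^2 - 4t^3.
Iterating the recurrence: a_0,…,a_{11} = 0, -1, 5, -12, 30, -64, 140, -288, 600, -1216, 2480, -4992.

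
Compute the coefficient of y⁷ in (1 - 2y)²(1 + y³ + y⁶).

-4

(1 - 2y)² has coefficients 1,-4,4 for degrees 0…2.
(1 + y³ + y⁶) has coefficients 1,0,0,1,0,0,1,0 for degrees 0…7.
[y⁷] = 1·0 − 4·1 + 4·0 = -4.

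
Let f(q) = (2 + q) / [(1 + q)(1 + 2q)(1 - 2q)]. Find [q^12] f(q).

Partial fractions give a closed form: a_n = (-1/3)·(-1)^n + (3/2)·(-2)^n + (5/6)·2^n.
At n = 12: a_12 = 9557.

9557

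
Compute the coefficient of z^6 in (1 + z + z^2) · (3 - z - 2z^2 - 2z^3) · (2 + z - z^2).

2

(1 + z + z^2) has coefficients 1,1,1 for degrees 0…2.
(3 - z - 2z^2 - 2z^3) has coefficients 3,-1,-2,-2,0,0,0 for degrees 0…6.
Finally multiplying by (2 + z - z^2), the product of all factors after the first has coefficients 6,1,-8,-5,0,2,0 for degrees 0…6.
[z^6] = 1·0 + 1·2 + 1·0 = 2.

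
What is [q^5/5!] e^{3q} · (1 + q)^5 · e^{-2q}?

The EGF product rule gives c_5 = Σ_{k_1+k_2+k_3=5} C(5; k_1,k_2,k_3) · ∏ g_i(k_i), where e^{3q} gives (3)^k; (1+q)^5 gives the falling factorial (5)_k; e^{-2q} gives (-2)^k.
g_1(k) for k = 0…5: 1, 3, 9, 27, 81, 243.
g_2(k) for k = 0…5: 1, 5, 20, 60, 120, 120.
g_3(k) for k = 0…5: 1, -2, 4, -8, 16, -32.
First combine the last two factors: h(k) = Σ_j C(k,j)·g_2(j)·g_3(k−j) for k = 0…5: 1, 3, 4, -8, -24, 88.
c_5 = Σ_k C(5,k)·g_1(k)·h(5−k) = 1·1·88 + 5·3·(-24) + 10·9·(-8) + 10·27·4 + 5·81·3 + 1·243·1 = 88 − 360 − 720 + 1080 + 1215 + 243 = 1546.

1546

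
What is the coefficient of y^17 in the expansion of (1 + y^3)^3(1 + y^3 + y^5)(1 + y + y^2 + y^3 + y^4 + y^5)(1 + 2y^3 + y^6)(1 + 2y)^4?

3908

(1 + y^3)^3 has coefficients 1,0,0,3,0,0,3,0,0,1 for degrees 0…9.
(1 + y^3 + y^5) has coefficients 1,0,0,1,0,1,0,0,0,0,0,0,0,0,0,0,0,0 for degrees 0…17.
Multiplying by (1 + y + y^2 + y^3 + y^4 + y^5) gives running coefficients 1,1,1,2,2,3,2,2,2,1,1,0,0,0,0,0,0,0 for degrees 0…17.
Multiplying by (1 + 2y^3 + y^6) gives running coefficients 1,1,1,4,4,5,7,7,9,7,7,7,4,4,2,1,1,0 for degrees 0…17.
Finally multiplying by (1 + 2y)^4, the product of all factors after the first has coefficients 1,9,33,68,108,181,287,375,457,551,615,631,596,540,466,353,249,160 for degrees 0…17.
[y^17] = 1·160 + 3·466 + 3·631 + 1·457 = 3908.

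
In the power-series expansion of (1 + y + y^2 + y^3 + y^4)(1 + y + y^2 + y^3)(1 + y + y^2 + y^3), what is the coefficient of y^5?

(1 + y + y^2 + y^3 + y^4) has coefficients 1,1,1,1,1 for degrees 0…4.
(1 + y + y^2 + y^3) has coefficients 1,1,1,1,0,0 for degrees 0…5.
Finally multiplying by (1 + y + y^2 + y^3), the product of all factors after the first has coefficients 1,2,3,4,3,2 for degrees 0…5.
[y^5] = 1·2 + 1·3 + 1·4 + 1·3 + 1·2 = 14.

14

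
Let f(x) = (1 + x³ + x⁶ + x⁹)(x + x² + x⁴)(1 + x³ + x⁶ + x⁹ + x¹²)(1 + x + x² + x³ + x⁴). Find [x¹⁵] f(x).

(1 + x³ + x⁶ + x⁹) has coefficients 1,0,0,1,0,0,1,0,0,1 for degrees 0…9.
(x + x² + x⁴) has coefficients 0,1,1,0,1,0,0,0,0,0,0,0,0,0,0,0 for degrees 0…15.
Multiplying by (1 + x³ + x⁶ + x⁹ + x¹²) gives running coefficients 0,1,1,0,2,1,0,2,1,0,2,1,0,2,1,0 for degrees 0…15.
Finally multiplying by (1 + x + x² + x³ + x⁴), the product of all factors after the first has coefficients 0,1,2,2,4,5,4,5,6,4,5,6,4,5,6,4 for degrees 0…15.
[x¹⁵] = 1·4 + 1·4 + 1·4 + 1·4 = 16.

16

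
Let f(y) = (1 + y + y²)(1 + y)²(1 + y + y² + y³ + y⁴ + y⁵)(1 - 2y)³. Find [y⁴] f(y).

10

(1 + y + y²) has coefficients 1,1,1 for degrees 0…2.
(1 + y)² has coefficients 1,2,1,0,0 for degrees 0…4.
Multiplying by (1 + y + y² + y³ + y⁴ + y⁵) gives running coefficients 1,3,4,4,4 for degrees 0…4.
Finally multiplying by (1 - 2y)³, the product of all factors after the first has coefficients 1,-3,-2,8,4 for degrees 0…4.
[y⁴] = 1·4 + 1·8 + 1·(-2) = 10.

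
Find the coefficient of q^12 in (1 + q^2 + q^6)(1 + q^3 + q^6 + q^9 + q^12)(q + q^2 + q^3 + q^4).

4

(1 + q^2 + q^6) has coefficients 1,0,1,0,0,0,1 for degrees 0…6.
(1 + q^3 + q^6 + q^9 + q^12) has coefficients 1,0,0,1,0,0,1,0,0,1,0,0,1 for degrees 0…12.
Finally multiplying by (q + q^2 + q^3 + q^4), the product of all factors after the first has coefficients 0,1,1,1,2,1,1,2,1,1,2,1,1 for degrees 0…12.
[q^12] = 1·1 + 1·2 + 1·1 = 4.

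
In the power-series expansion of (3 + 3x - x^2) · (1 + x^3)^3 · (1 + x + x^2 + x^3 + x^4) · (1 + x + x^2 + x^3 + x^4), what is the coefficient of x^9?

109

(3 + 3x - x^2) has coefficients 3,3,-1 for degrees 0…2.
(1 + x^3)^3 has coefficients 1,0,0,3,0,0,3,0,0,1 for degrees 0…9.
Multiplying by (1 + x + x^2 + x^3 + x^4) gives running coefficients 1,1,1,4,4,3,6,6,3,4 for degrees 0…9.
Finally multiplying by (1 + x + x^2 + x^3 + x^4), the product of all factors after the first has coefficients 1,2,3,7,11,13,18,23,22,22 for degrees 0…9.
[x^9] = 3·22 + 3·22 − 1·23 = 109.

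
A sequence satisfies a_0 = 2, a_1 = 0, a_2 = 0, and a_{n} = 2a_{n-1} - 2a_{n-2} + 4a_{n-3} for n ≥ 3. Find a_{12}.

2816

The ordinary generating function has denominator 1 - 2t + 2t^2 - 4t^3.
Iterating the recurrence: a_0,…,a_{12} = 2, 0, 0, 8, 16, 16, 32, 96, 192, 320, 640, 1408, 2816.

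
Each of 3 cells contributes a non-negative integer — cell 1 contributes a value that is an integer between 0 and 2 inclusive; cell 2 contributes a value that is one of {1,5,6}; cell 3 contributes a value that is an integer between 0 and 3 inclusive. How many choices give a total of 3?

3

The generating function for the choices is (1 + y + y^2)·(y + y^5 + y^6)·(1 + y + y^2 + y^3); the count is [y^3].
(1 + y + y^2) has coefficients 1,1,1 for degrees 0…2.
(y + y^5 + y^6) has coefficients 0,1,0,0 for degrees 0…3.
Finally multiplying by (1 + y + y^2 + y^3), the product of all factors after the first has coefficients 0,1,1,1 for degrees 0…3.
[y^3] = 1·1 + 1·1 + 1·1 = 3.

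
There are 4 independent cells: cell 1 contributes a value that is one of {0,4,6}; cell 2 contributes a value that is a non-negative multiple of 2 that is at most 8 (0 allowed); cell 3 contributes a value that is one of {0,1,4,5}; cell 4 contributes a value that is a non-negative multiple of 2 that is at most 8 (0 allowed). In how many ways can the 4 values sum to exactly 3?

The generating function for the choices is (1 + t^4 + t^6)·(1 + t^2 + t^4 + t^6 + t^8)·(1 + t + t^4 + t^5)·(1 + t^2 + t^4 + t^6 + t^8); the count is [t^3].
(1 + t^4 + t^6) has coefficients 1,0,0,0 for degrees 0…3.
(1 + t^2 + t^4 + t^6 + t^8) has coefficients 1,0,1,0 for degrees 0…3.
Multiplying by (1 + t + t^4 + t^5) gives running coefficients 1,1,1,1 for degrees 0…3.
Finally multiplying by (1 + t^2 + t^4 + t^6 + t^8), the product of all factors after the first has coefficients 1,1,2,2 for degrees 0…3.
[t^3] = 1·2 = 2.

2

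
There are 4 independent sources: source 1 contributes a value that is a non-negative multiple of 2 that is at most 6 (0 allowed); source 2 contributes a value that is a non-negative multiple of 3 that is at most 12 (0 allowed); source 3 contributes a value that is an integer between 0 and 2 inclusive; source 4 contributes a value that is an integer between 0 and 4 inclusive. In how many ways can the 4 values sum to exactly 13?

20

The generating function for the choices is (1 + q^2 + q^4 + q^6)·(1 + q^3 + q^6 + q^9 + q^12)·(1 + q + q^2)·(1 + q + q^2 + q^3 + q^4); the count is [q^13].
(1 + q^2 + q^4 + q^6) has coefficients 1,0,1,0,1,0,1 for degrees 0…6.
(1 + q^3 + q^6 + q^9 + q^12) has coefficients 1,0,0,1,0,0,1,0,0,1,0,0,1,0 for degrees 0…13.
Multiplying by (1 + q + q^2) gives running coefficients 1,1,1,1,1,1,1,1,1,1,1,1,1,1 for degrees 0…13.
Finally multiplying by (1 + q + q^2 + q^3 + q^4), the product of all factors after the first has coefficients 1,2,3,4,5,5,5,5,5,5,5,5,5,5 for degrees 0…13.
[q^13] = 1·5 + 1·5 + 1·5 + 1·5 = 20.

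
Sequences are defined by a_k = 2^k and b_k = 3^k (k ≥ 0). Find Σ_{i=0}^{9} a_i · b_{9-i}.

58025

Write out a_i and b_{9-i} for i = 0,…,9 and sum the products.
Σ = 1·19683 + 2·6561 + 4·2187 + 8·729 + 16·243 + 32·81 + 64·27 + 128·9 + 256·3 + 512·1 = 58025.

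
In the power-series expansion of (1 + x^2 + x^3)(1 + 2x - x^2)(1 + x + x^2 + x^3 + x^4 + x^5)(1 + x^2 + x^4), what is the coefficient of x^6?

15

(1 + x^2 + x^3) has coefficients 1,0,1,1 for degrees 0…3.
(1 + 2x - x^2) has coefficients 1,2,-1,0,0,0,0 for degrees 0…6.
Multiplying by (1 + x + x^2 + x^3 + x^4 + x^5) gives running coefficients 1,3,2,2,2,2,1 for degrees 0…6.
Finally multiplying by (1 + x^2 + x^4), the product of all factors after the first has coefficients 1,3,3,5,5,7,5 for degrees 0…6.
[x^6] = 1·5 + 1·5 + 1·5 = 15.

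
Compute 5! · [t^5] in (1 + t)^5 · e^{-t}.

-56

The EGF product rule gives c_5 = Σ_{k_1+k_2=5} C(5; k_1,k_2) · ∏ g_i(k_i), where (1+t)^5 gives the falling factorial (5)_k; e^{-t} gives (-1)^k.
g_1(k) for k = 0…5: 1, 5, 20, 60, 120, 120.
g_2(k) for k = 0…5: 1, -1, 1, -1, 1, -1.
c_5 = Σ_k C(5,k)·g_1(k)·g_2(5−k) = 1·1·(-1) + 5·5·1 + 10·20·(-1) + 10·60·1 + 5·120·(-1) + 1·120·1 = −1 + 25 − 200 + 600 − 600 + 120 = -56.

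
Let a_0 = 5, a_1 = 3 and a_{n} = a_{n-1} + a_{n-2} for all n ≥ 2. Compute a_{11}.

The ordinary generating function has denominator 1 - z - z^2.
Iterating the recurrence: a_0,…,a_{11} = 5, 3, 8, 11, 19, 30, 49, 79, 128, 207, 335, 542.

542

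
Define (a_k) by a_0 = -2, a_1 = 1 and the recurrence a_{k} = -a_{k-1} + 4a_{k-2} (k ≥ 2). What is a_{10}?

The ordinary generating function has denominator 1 + x - 4x^2.
Iterating the recurrence: a_0,…,a_{10} = -2, 1, -9, 13, -49, 101, -297, 701, -1889, 4693, -12249.

-12249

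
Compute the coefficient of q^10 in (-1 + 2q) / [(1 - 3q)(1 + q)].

-14763

The denominator gives the recurrence a_n = 2a_(n−1) + 3a_(n−2) for n ≥ 3; the numerator fixes a_0 = -1, a_1 = 0, a_2 = -3.
Iterating: -1, 0, -3, -6, -21, -60, -183, -546, -1641, -4920, -14763, so a_10 = -14763.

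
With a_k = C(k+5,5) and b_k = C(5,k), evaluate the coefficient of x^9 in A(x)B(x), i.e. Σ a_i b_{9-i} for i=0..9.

Write out a_i and b_{9-i} for i = 0,…,9 and sum the products.
Σ = 1·0 + 6·0 + 21·0 + 56·0 + 126·1 + 252·5 + 462·10 + 792·10 + 1287·5 + 2002·1 = 22363.

22363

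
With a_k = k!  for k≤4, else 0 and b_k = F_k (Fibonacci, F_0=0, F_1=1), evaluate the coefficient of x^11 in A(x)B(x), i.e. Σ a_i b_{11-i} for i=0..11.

The convolution is the x^11 coefficient of A(x)B(x).
Σ = 1·89 + 1·55 + 2·34 + 6·21 + 24·13 + 0·8 + 0·5 + 0·3 + 0·2 + 0·1 + 0·1 + 0·0 = 650.

650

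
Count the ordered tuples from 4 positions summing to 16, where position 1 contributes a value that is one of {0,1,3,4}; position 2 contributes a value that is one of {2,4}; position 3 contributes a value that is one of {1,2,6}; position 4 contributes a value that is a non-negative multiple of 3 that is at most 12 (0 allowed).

The generating function for the choices is (1 + z + z^3 + z^4)·(z^2 + z^4)·(z + z^2 + z^6)·(1 + z^3 + z^6 + z^9 + z^12); the count is [z^16].
(1 + z + z^3 + z^4) has coefficients 1,1,0,1,1 for degrees 0…4.
(z^2 + z^4) has coefficients 0,0,1,0,1,0,0,0,0,0,0,0,0,0,0,0,0 for degrees 0…16.
Multiplying by (z + z^2 + z^6) gives running coefficients 0,0,0,1,1,1,1,0,1,0,1,0,0,0,0,0,0 for degrees 0…16.
Finally multiplying by (1 + z^3 + z^6 + z^9 + z^12), the product of all factors after the first has coefficients 0,0,0,1,1,1,2,1,2,2,2,2,2,2,2,2,2 for degrees 0…16.
[z^16] = 1·2 + 1·2 + 1·2 + 1·2 = 8.

8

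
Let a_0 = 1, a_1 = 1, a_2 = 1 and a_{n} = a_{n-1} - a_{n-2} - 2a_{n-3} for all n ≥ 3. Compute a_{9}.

-2

The ordinary generating function has denominator 1 - q + q^2 + 2q^3.
Iterating the recurrence: a_0,…,a_{9} = 1, 1, 1, -2, -5, -5, 4, 19, 25, -2.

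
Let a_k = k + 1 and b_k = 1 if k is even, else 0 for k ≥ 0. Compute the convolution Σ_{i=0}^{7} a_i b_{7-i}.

20

The convolution is the t^7 coefficient of A(t)B(t).
Σ = 1·0 + 2·1 + 3·0 + 4·1 + 5·0 + 6·1 + 7·0 + 8·1 = 20.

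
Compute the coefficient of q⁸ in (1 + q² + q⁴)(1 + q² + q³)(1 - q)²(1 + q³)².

(1 + q² + q⁴) has coefficients 1,0,1,0,1 for degrees 0…4.
(1 + q² + q³) has coefficients 1,0,1,1,0,0,0,0,0 for degrees 0…8.
Multiplying by (1 - q)² gives running coefficients 1,-2,2,-1,-1,1,0,0,0 for degrees 0…8.
Finally multiplying by (1 + q³)², the product of all factors after the first has coefficients 1,-2,2,1,-5,5,-1,-4,4 for degrees 0…8.
[q⁸] = 1·4 + 1·(-1) + 1·(-5) = -2.

-2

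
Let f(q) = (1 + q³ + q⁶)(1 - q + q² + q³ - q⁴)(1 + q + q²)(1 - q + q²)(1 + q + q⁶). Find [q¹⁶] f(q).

(1 + q³ + q⁶) has coefficients 1,0,0,1,0,0,1 for degrees 0…6.
(1 - q + q² + q³ - q⁴) has coefficients 1,-1,1,1,-1,0,0,0,0,0,0,0,0,0,0,0,0 for degrees 0…16.
Multiplying by (1 + q + q²) gives running coefficients 1,0,1,1,1,0,-1,0,0,0,0,0,0,0,0,0,0 for degrees 0…16.
Multiplying by (1 - q + q²) gives running coefficients 1,-1,2,0,1,0,0,1,-1,0,0,0,0,0,0,0,0 for degrees 0…16.
Finally multiplying by (1 + q + q⁶), the product of all factors after the first has coefficients 1,0,1,2,1,1,1,0,2,-1,1,0,0,1,-1,0,0 for degrees 0…16.
[q¹⁶] = 1·0 + 1·1 + 1·1 = 2.

2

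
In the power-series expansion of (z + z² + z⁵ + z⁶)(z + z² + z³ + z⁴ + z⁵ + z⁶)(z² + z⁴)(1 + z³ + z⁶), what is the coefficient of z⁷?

5

(z + z² + z⁵ + z⁶) has coefficients 0,1,1,0,0,1,1 for degrees 0…6.
(z + z² + z³ + z⁴ + z⁵ + z⁶) has coefficients 0,1,1,1,1,1,1,0 for degrees 0…7.
Multiplying by (z² + z⁴) gives running coefficients 0,0,0,1,1,2,2,2 for degrees 0…7.
Finally multiplying by (1 + z³ + z⁶), the product of all factors after the first has coefficients 0,0,0,1,1,2,3,3 for degrees 0…7.
[z⁷] = 1·3 + 1·2 + 1·0 + 1·0 = 5.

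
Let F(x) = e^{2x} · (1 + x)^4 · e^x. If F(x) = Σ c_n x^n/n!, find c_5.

7623

The EGF product rule gives c_5 = Σ_{k_1+k_2+k_3=5} C(5; k_1,k_2,k_3) · ∏ g_i(k_i), where e^{2x} gives (2)^k; (1+x)^4 gives the falling factorial (4)_k; e^x gives (1)^k.
g_1(k) for k = 0…5: 1, 2, 4, 8, 16, 32.
g_2(k) for k = 0…5: 1, 4, 12, 24, 24, 0.
g_3(k) for k = 0…5: 1, 1, 1, 1, 1, 1.
First combine the last two factors: h(k) = Σ_j C(k,j)·g_2(j)·g_3(k−j) for k = 0…5: 1, 5, 21, 73, 209, 501.
c_5 = Σ_k C(5,k)·g_1(k)·h(5−k) = 1·1·501 + 5·2·209 + 10·4·73 + 10·8·21 + 5·16·5 + 1·32·1 = 501 + 2090 + 2920 + 1680 + 400 + 32 = 7623.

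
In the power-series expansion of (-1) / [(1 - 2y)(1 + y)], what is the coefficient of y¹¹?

-1365

The denominator gives the recurrence a_n = a_(n−1) + 2a_(n−2) for n ≥ 2; the numerator fixes a_0 = -1, a_1 = -1.
Iterating: -1, -1, -3, -5, -11, -21, -43, -85, -171, -341, -683, -1365, so a_11 = -1365.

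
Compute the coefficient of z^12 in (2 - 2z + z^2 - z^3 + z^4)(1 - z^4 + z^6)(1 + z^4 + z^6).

1

(2 - 2z + z^2 - z^3 + z^4) has coefficients 2,-2,1,-1,1 for degrees 0…4.
(1 - z^4 + z^6) has coefficients 1,0,0,0,-1,0,1,0,0,0,0,0,0 for degrees 0…12.
Finally multiplying by (1 + z^4 + z^6), the product of all factors after the first has coefficients 1,0,0,0,0,0,2,0,-1,0,0,0,1 for degrees 0…12.
[z^12] = 2·1 − 2·0 + 1·0 − 1·0 + 1·(-1) = 1.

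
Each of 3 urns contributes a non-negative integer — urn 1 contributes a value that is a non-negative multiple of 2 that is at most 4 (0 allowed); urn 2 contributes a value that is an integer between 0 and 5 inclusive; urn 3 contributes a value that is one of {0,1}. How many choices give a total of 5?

The generating function for the choices is (1 + y² + y⁴)·(1 + y + y² + y³ + y⁴ + y⁵)·(1 + y); the count is [y⁵].
(1 + y² + y⁴) has coefficients 1,0,1,0,1 for degrees 0…4.
(1 + y + y² + y³ + y⁴ + y⁵) has coefficients 1,1,1,1,1,1 for degrees 0…5.
Finally multiplying by (1 + y), the product of all factors after the first has coefficients 1,2,2,2,2,2 for degrees 0…5.
[y⁵] = 1·2 + 1·2 + 1·2 = 6.

6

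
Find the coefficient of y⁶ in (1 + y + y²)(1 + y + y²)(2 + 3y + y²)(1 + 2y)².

65

(1 + y + y²) has coefficients 1,1,1 for degrees 0…2.
(1 + y + y²) has coefficients 1,1,1,0,0,0,0 for degrees 0…6.
Multiplying by (2 + 3y + y²) gives running coefficients 2,5,6,4,1,0,0 for degrees 0…6.
Finally multiplying by (1 + 2y)², the product of all factors after the first has coefficients 2,13,34,48,41,20,4 for degrees 0…6.
[y⁶] = 1·4 + 1·20 + 1·41 = 65.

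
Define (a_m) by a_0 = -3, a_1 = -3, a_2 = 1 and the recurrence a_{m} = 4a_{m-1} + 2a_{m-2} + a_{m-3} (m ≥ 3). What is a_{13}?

The ordinary generating function has denominator 1 - 4q - 2q^2 - q^3.
Iterating the recurrence: a_0,…,a_{13} = -3, -3, 1, -5, -21, -93, -419, -1883, -8463, -38037, -170957, -768365, -3453411, -15521331.

-15521331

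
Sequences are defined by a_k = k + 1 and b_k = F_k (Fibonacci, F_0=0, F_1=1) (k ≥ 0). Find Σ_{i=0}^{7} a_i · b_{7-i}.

79

The convolution is the x^7 coefficient of A(x)B(x).
Σ = 1·13 + 2·8 + 3·5 + 4·3 + 5·2 + 6·1 + 7·1 + 8·0 = 79.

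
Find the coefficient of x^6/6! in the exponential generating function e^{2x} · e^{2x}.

The EGF product rule gives c_6 = Σ_{k_1+k_2=6} C(6; k_1,k_2) · ∏ g_i(k_i), where e^{2x} gives (2)^k; e^{2x} gives (2)^k.
g_1(k) for k = 0…6: 1, 2, 4, 8, 16, 32, 64.
g_2(k) for k = 0…6: 1, 2, 4, 8, 16, 32, 64.
c_6 = Σ_k C(6,k)·g_1(k)·g_2(6−k) = 1·1·64 + 6·2·32 + 15·4·16 + 20·8·8 + 15·16·4 + 6·32·2 + 1·64·1 = 64 + 384 + 960 + 1280 + 960 + 384 + 64 = 4096.

4096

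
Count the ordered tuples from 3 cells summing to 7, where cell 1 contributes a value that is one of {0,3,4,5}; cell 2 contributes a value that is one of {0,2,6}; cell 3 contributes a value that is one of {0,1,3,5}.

5

The generating function for the choices is (1 + t³ + t⁴ + t⁵)·(1 + t² + t⁶)·(1 + t + t³ + t⁵); the count is [t⁷].
(1 + t³ + t⁴ + t⁵) has coefficients 1,0,0,1,1,1 for degrees 0…5.
(1 + t² + t⁶) has coefficients 1,0,1,0,0,0,1,0 for degrees 0…7.
Finally multiplying by (1 + t + t³ + t⁵), the product of all factors after the first has coefficients 1,1,1,2,0,2,1,2 for degrees 0…7.
[t⁷] = 1·2 + 1·0 + 1·2 + 1·1 = 5.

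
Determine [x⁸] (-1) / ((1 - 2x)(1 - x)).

Partial fractions give a closed form: a_n = (-2)·2^n + (1)·1^n.
At n = 8: a_8 = -511.

-511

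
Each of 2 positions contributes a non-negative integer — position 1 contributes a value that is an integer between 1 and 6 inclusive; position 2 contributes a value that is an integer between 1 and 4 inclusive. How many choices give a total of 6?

4

The generating function for the choices is (x + x² + x³ + x⁴ + x⁵ + x⁶)·(x + x² + x³ + x⁴); the count is [x⁶].
(x + x² + x³ + x⁴ + x⁵ + x⁶) has coefficients 0,1,1,1,1,1,1 for degrees 0…6.
(x + x² + x³ + x⁴) has coefficients 0,1,1,1,1,0,0 for degrees 0…6.
[x⁶] = 1·0 + 1·1 + 1·1 + 1·1 + 1·1 + 1·0 = 4.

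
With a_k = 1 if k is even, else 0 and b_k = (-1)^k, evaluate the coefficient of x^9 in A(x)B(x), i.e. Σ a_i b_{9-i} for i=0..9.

Write out a_i and b_{9-i} for i = 0,…,9 and sum the products.
Σ = 1·(-1) + 0·1 + 1·(-1) + 0·1 + 1·(-1) + 0·1 + 1·(-1) + 0·1 + 1·(-1) + 0·1 = -5.

-5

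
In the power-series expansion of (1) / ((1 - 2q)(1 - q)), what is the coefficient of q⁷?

The denominator gives the recurrence a_n = 3a_(n−1) − 2a_(n−2) for n ≥ 2; the numerator fixes a_0 = 1, a_1 = 3.
Iterating: 1, 3, 7, 15, 31, 63, 127, 255, so a_7 = 255.

255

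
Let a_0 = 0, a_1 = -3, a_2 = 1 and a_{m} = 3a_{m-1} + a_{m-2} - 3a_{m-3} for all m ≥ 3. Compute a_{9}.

2457

The ordinary generating function has denominator 1 - 3y - y^2 + 3y^3.
Iterating the recurrence: a_0,…,a_{9} = 0, -3, 1, 0, 10, 27, 91, 270, 820, 2457.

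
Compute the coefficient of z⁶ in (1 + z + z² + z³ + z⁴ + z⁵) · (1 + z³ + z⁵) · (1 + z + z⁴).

(1 + z + z² + z³ + z⁴ + z⁵) has coefficients 1,1,1,1,1,1 for degrees 0…5.
(1 + z³ + z⁵) has coefficients 1,0,0,1,0,1,0 for degrees 0…6.
Finally multiplying by (1 + z + z⁴), the product of all factors after the first has coefficients 1,1,0,1,2,1,1 for degrees 0…6.
[z⁶] = 1·1 + 1·1 + 1·2 + 1·1 + 1·0 + 1·1 = 6.

6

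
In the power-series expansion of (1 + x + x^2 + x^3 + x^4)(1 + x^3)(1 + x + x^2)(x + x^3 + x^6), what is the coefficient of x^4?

(1 + x + x^2 + x^3 + x^4) has coefficients 1,1,1,1,1 for degrees 0…4.
(1 + x^3) has coefficients 1,0,0,1,0 for degrees 0…4.
Multiplying by (1 + x + x^2) gives running coefficients 1,1,1,1,1 for degrees 0…4.
Finally multiplying by (x + x^3 + x^6), the product of all factors after the first has coefficients 0,1,1,2,2 for degrees 0…4.
[x^4] = 1·2 + 1·2 + 1·1 + 1·1 + 1·0 = 6.

6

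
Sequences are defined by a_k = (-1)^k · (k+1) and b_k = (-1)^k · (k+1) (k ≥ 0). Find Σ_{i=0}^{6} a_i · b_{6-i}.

84

This is [x^6] in the product of the two ordinary generating functions.
Σ = 1·7 − 2·(-6) + 3·5 − 4·(-4) + 5·3 − 6·(-2) + 7·1 = 84.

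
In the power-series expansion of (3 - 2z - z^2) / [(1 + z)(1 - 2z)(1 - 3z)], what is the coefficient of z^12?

2647648

Partial fractions give a closed form: a_n = (1/3)·(-1)^n + (-7/3)·2^n + (5)·3^n.
At n = 12: a_12 = 2647648.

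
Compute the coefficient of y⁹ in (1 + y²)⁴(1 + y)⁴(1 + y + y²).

91

(1 + y²)⁴ has coefficients 1,0,4,0,6,0,4,0,1 for degrees 0…8.
(1 + y)⁴ has coefficients 1,4,6,4,1,0,0,0,0,0 for degrees 0…9.
Finally multiplying by (1 + y + y²), the product of all factors after the first has coefficients 1,5,11,14,11,5,1,0,0,0 for degrees 0…9.
[y⁹] = 1·0 + 4·0 + 6·5 + 4·14 + 1·5 = 91.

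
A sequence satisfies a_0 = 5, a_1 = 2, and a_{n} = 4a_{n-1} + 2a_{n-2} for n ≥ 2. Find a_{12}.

52208960

The ordinary generating function has denominator 1 - 4x - 2x^2.
Iterating the recurrence: a_0,…,a_{12} = 5, 2, 18, 76, 340, 1512, 6728, 29936, 133200, 592672, 2637088, 11733696, 52208960.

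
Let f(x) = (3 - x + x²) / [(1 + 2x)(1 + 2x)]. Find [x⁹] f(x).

-18688

The denominator gives the recurrence a_n = −4a_(n−1) − 4a_(n−2) for n ≥ 3; the numerator fixes a_0 = 3, a_1 = -13, a_2 = 41.
Iterating: 3, -13, 41, -112, 284, -688, 1616, -3712, 8384, -18688, so a_9 = -18688.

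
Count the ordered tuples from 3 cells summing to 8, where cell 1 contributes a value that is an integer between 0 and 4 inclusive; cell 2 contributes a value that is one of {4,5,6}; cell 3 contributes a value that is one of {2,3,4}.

The generating function for the choices is (1 + x + x^2 + x^3 + x^4)·(x^4 + x^5 + x^6)·(x^2 + x^3 + x^4); the count is [x^8].
(1 + x + x^2 + x^3 + x^4) has coefficients 1,1,1,1,1 for degrees 0…4.
(x^4 + x^5 + x^6) has coefficients 0,0,0,0,1,1,1,0,0 for degrees 0…8.
Finally multiplying by (x^2 + x^3 + x^4), the product of all factors after the first has coefficients 0,0,0,0,0,0,1,2,3 for degrees 0…8.
[x^8] = 1·3 + 1·2 + 1·1 + 1·0 + 1·0 = 6.

6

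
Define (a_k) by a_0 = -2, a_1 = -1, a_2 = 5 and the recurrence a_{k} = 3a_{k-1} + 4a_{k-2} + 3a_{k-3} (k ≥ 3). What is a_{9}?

38183

The ordinary generating function has denominator 1 - 3t - 4t^2 - 3t^3.
Iterating the recurrence: a_0,…,a_{9} = -2, -1, 5, 5, 32, 131, 536, 2228, 9221, 38183.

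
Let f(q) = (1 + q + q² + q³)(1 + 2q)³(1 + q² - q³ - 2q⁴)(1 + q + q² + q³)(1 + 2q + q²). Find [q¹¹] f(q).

(1 + q + q² + q³) has coefficients 1,1,1,1 for degrees 0…3.
(1 + 2q)³ has coefficients 1,6,12,8,0,0,0,0,0,0,0,0 for degrees 0…11.
Multiplying by (1 + q² - q³ - 2q⁴) gives running coefficients 1,6,13,13,4,-16,-32,-16,0,0,0,0 for degrees 0…11.
Multiplying by (1 + q + q² + q³) gives running coefficients 1,7,20,33,36,14,-31,-60,-64,-48,-16,0 for degrees 0…11.
Finally multiplying by (1 + 2q + q²), the product of all factors after the first has coefficients 1,9,35,80,122,119,33,-108,-215,-236,-176,-80 for degrees 0…11.
[q¹¹] = 1·(-80) + 1·(-176) + 1·(-236) + 1·(-215) = -707.

-707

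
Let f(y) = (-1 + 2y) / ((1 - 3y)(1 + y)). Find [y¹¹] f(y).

The denominator gives the recurrence a_n = 2a_(n−1) + 3a_(n−2) for n ≥ 3; the numerator fixes a_0 = -1, a_1 = 0, a_2 = -3.
Iterating: -1, 0, -3, -6, -21, -60, -183, -546, -1641, -4920, -14763, -44286, so a_11 = -44286.

-44286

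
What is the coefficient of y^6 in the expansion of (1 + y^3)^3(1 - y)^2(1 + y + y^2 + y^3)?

3

(1 + y^3)^3 has coefficients 1,0,0,3,0,0,3 for degrees 0…6.
(1 - y)^2 has coefficients 1,-2,1,0,0,0,0 for degrees 0…6.
Finally multiplying by (1 + y + y^2 + y^3), the product of all factors after the first has coefficients 1,-1,0,0,-1,1,0 for degrees 0…6.
[y^6] = 1·0 + 3·0 + 3·1 = 3.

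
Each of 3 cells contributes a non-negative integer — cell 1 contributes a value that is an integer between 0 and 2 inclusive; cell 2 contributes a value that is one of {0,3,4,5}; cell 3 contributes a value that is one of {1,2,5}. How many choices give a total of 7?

6

The generating function for the choices is (1 + z + z^2)·(1 + z^3 + z^4 + z^5)·(z + z^2 + z^5); the count is [z^7].
(1 + z + z^2) has coefficients 1,1,1 for degrees 0…2.
(1 + z^3 + z^4 + z^5) has coefficients 1,0,0,1,1,1,0,0 for degrees 0…7.
Finally multiplying by (z + z^2 + z^5), the product of all factors after the first has coefficients 0,1,1,0,1,3,2,1 for degrees 0…7.
[z^7] = 1·1 + 1·2 + 1·3 = 6.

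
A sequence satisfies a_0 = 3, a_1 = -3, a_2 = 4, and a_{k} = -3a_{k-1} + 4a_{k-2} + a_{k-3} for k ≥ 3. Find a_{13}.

-18102633

The ordinary generating function has denominator 1 + 3q - 4q^2 - q^3.
Iterating the recurrence: a_0,…,a_{13} = 3, -3, 4, -21, 76, -308, 1207, -4777, 18851, -74454, 293989, -1160932, 4584298, -18102633.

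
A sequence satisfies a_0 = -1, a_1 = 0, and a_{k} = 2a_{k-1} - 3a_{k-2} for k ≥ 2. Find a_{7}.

-30

The ordinary generating function has denominator 1 - 2t + 3t^2.
Iterating the recurrence: a_0,…,a_{7} = -1, 0, 3, 6, 3, -12, -33, -30.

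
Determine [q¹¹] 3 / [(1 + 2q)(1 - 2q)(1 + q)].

-4095

Partial fractions give a closed form: a_n = (3)·(-2)^n + (1)·2^n + (-1)·(-1)^n.
At n = 11: a_11 = -4095.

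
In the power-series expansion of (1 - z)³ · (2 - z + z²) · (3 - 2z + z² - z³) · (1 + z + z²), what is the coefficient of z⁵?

-37

(1 - z)³ has coefficients 1,-3,3,-1 for degrees 0…3.
(2 - z + z²) has coefficients 2,-1,1,0,0,0 for degrees 0…5.
Multiplying by (3 - 2z + z² - z³) gives running coefficients 6,-7,7,-5,2,-1 for degrees 0…5.
Finally multiplying by (1 + z + z²), the product of all factors after the first has coefficients 6,-1,6,-5,4,-4 for degrees 0…5.
[z⁵] = 1·(-4) − 3·4 + 3·(-5) − 1·6 = -37.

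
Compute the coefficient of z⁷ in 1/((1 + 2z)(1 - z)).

Partial fractions give a closed form: a_n = (2/3)·(-2)^n + (1/3)·1^n.
At n = 7: a_7 = -85.

-85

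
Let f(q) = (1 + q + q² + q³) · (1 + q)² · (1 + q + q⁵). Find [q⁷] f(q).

4

(1 + q + q² + q³) has coefficients 1,1,1,1 for degrees 0…3.
(1 + q)² has coefficients 1,2,1,0,0,0,0,0 for degrees 0…7.
Finally multiplying by (1 + q + q⁵), the product of all factors after the first has coefficients 1,3,3,1,0,1,2,1 for degrees 0…7.
[q⁷] = 1·1 + 1·2 + 1·1 + 1·0 = 4.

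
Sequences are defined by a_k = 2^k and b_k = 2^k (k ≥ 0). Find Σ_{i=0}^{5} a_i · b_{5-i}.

192

This is [x^5] in the product of the two ordinary generating functions.
Σ = 1·32 + 2·16 + 4·8 + 8·4 + 16·2 + 32·1 = 192.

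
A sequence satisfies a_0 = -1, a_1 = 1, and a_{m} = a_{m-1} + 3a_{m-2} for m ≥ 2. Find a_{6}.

The ordinary generating function has denominator 1 - t - 3t^2.
Iterating the recurrence: a_0,…,a_{6} = -1, 1, -2, 1, -5, -2, -17.

-17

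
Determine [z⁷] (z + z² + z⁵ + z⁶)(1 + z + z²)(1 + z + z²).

5

(z + z² + z⁵ + z⁶) has coefficients 0,1,1,0,0,1,1 for degrees 0…6.
(1 + z + z²) has coefficients 1,1,1,0,0,0,0,0 for degrees 0…7.
Finally multiplying by (1 + z + z²), the product of all factors after the first has coefficients 1,2,3,2,1,0,0,0 for degrees 0…7.
[z⁷] = 1·0 + 1·0 + 1·3 + 1·2 = 5.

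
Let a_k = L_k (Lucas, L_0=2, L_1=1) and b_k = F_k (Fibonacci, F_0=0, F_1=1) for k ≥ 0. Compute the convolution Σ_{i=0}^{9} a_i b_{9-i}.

The convolution is the x^9 coefficient of A(x)B(x).
Σ = 2·34 + 1·21 + 3·13 + 4·8 + 7·5 + 11·3 + 18·2 + 29·1 + 47·1 + 76·0 = 340.

340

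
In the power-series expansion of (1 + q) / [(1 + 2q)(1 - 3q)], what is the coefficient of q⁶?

596

Partial fractions give a closed form: a_n = (1/5)·(-2)^n + (4/5)·3^n.
At n = 6: a_6 = 596.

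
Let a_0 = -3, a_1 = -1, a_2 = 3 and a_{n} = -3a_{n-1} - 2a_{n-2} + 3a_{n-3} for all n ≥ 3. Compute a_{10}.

-3498

The ordinary generating function has denominator 1 + 3q + 2q^2 - 3q^3.
Iterating the recurrence: a_0,…,a_{10} = -3, -1, 3, -16, 39, -76, 102, -37, -321, 1343, -3498.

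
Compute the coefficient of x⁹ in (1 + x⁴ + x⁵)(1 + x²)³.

(1 + x⁴ + x⁵) has coefficients 1,0,0,0,1,1 for degrees 0…5.
(1 + x²)³ has coefficients 1,0,3,0,3,0,1,0,0,0 for degrees 0…9.
[x⁹] = 1·0 + 1·0 + 1·3 = 3.

3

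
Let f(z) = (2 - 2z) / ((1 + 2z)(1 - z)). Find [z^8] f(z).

Partial fractions give a closed form: a_n = (2)·(-2)^n.
At n = 8: a_8 = 512.

512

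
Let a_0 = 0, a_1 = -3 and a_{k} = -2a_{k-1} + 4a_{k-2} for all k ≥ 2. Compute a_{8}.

8064

The ordinary generating function has denominator 1 + 2z - 4z^2.
Iterating the recurrence: a_0,…,a_{8} = 0, -3, 6, -24, 72, -240, 768, -2496, 8064.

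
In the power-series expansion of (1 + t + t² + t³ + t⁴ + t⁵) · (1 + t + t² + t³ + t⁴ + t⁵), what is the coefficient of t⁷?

4

(1 + t + t² + t³ + t⁴ + t⁵) has coefficients 1,1,1,1,1,1 for degrees 0…5.
(1 + t + t² + t³ + t⁴ + t⁵) has coefficients 1,1,1,1,1,1,0,0 for degrees 0…7.
[t⁷] = 1·0 + 1·0 + 1·1 + 1·1 + 1·1 + 1·1 = 4.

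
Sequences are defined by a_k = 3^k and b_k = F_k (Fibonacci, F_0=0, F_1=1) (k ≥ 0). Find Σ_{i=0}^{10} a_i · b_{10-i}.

The convolution is the x^10 coefficient of A(x)B(x).
Σ = 1·55 + 3·34 + 9·21 + 27·13 + 81·8 + 243·5 + 729·3 + 2187·2 + 6561·1 + 19683·1 + 59049·0 = 35365.

35365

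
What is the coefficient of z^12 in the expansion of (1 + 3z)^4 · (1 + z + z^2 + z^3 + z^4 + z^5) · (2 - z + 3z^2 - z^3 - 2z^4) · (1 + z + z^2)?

-1158

(1 + 3z)^4 has coefficients 1,12,54,108,81 for degrees 0…4.
(1 + z + z^2 + z^3 + z^4 + z^5) has coefficients 1,1,1,1,1,1,0,0,0,0,0,0,0 for degrees 0…12.
Multiplying by (2 - z + 3z^2 - z^3 - 2z^4) gives running coefficients 2,1,4,3,1,1,-1,0,-3,-2,0,0,0 for degrees 0…12.
Finally multiplying by (1 + z + z^2), the product of all factors after the first has coefficients 2,3,7,8,8,5,1,0,-4,-5,-5,-2,0 for degrees 0…12.
[z^12] = 1·0 + 12·(-2) + 54·(-5) + 108·(-5) + 81·(-4) = -1158.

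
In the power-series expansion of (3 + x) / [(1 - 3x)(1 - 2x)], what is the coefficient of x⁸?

Partial fractions give a closed form: a_n = (10)·3^n + (-7)·2^n.
At n = 8: a_8 = 63818.

63818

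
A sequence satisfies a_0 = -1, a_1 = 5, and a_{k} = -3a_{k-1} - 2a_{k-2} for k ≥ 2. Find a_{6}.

-253

The ordinary generating function has denominator 1 + 3x + 2x^2.
Iterating the recurrence: a_0,…,a_{6} = -1, 5, -13, 29, -61, 125, -253.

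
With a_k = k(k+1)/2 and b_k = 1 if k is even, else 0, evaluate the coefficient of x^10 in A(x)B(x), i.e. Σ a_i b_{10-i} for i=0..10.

125

This is [x^10] in the product of the two ordinary generating functions.
Σ = 0·1 + 1·0 + 3·1 + 6·0 + 10·1 + 15·0 + 21·1 + 28·0 + 36·1 + 45·0 + 55·1 = 125.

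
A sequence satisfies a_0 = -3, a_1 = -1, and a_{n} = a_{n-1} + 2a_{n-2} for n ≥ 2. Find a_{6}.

The ordinary generating function has denominator 1 - t - 2t^2.
Iterating the recurrence: a_0,…,a_{6} = -3, -1, -7, -9, -23, -41, -87.

-87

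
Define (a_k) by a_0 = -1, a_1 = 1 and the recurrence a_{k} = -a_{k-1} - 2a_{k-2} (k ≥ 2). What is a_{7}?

The ordinary generating function has denominator 1 + z + 2z^2.
Iterating the recurrence: a_0,…,a_{7} = -1, 1, 1, -3, 1, 5, -7, -3.

-3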